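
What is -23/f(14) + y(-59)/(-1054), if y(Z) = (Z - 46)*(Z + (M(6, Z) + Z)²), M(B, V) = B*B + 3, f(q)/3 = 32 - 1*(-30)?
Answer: 53512/1581 ≈ 33.847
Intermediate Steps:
f(q) = 186 (f(q) = 3*(32 - 1*(-30)) = 3*(32 + 30) = 3*62 = 186)
M(B, V) = 3 + B² (M(B, V) = B² + 3 = 3 + B²)
y(Z) = (-46 + Z)*(Z + (39 + Z)²) (y(Z) = (Z - 46)*(Z + ((3 + 6²) + Z)²) = (-46 + Z)*(Z + ((3 + 36) + Z)²) = (-46 + Z)*(Z + (39 + Z)²))
-23/f(14) + y(-59)/(-1054) = -23/186 + (-69966 + (-59)³ - 2113*(-59) + 33*(-59)²)/(-1054) = -23*1/186 + (-69966 - 205379 + 124667 + 33*3481)*(-1/1054) = -23/186 + (-69966 - 205379 + 124667 + 114873)*(-1/1054) = -23/186 - 35805*(-1/1054) = -23/186 + 1155/34 = 53512/1581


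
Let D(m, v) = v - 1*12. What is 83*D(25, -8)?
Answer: -1660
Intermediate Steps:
D(m, v) = -12 + v (D(m, v) = v - 12 = -12 + v)
83*D(25, -8) = 83*(-12 - 8) = 83*(-20) = -1660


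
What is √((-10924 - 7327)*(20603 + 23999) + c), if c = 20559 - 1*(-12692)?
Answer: I*√813997851 ≈ 28531.0*I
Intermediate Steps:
c = 33251 (c = 20559 + 12692 = 33251)
√((-10924 - 7327)*(20603 + 23999) + c) = √((-10924 - 7327)*(20603 + 23999) + 33251) = √(-18251*44602 + 33251) = √(-814031102 + 33251) = √(-813997851) = I*√813997851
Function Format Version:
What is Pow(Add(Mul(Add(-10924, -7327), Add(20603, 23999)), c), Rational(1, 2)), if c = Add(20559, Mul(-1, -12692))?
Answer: Mul(I, Pow(813997851, Rational(1, 2))) ≈ Mul(28531., I)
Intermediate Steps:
c = 33251 (c = Add(20559, 12692) = 33251)
Pow(Add(Mul(Add(-10924, -7327), Add(20603, 23999)), c), Rational(1, 2)) = Pow(Add(Mul(Add(-10924, -7327), Add(20603, 23999)), 33251), Rational(1, 2)) = Pow(Add(Mul(-18251, 44602), 33251), Rational(1, 2)) = Pow(Add(-814031102, 33251), Rational(1, 2)) = Pow(-813997851, Rational(1, 2)) = Mul(I, Pow(813997851, Rational(1, 2)))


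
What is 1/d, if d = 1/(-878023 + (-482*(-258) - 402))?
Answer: -754069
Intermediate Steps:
d = -1/754069 (d = 1/(-878023 + (124356 - 402)) = 1/(-878023 + 123954) = 1/(-754069) = -1/754069 ≈ -1.3261e-6)
1/d = 1/(-1/754069) = -754069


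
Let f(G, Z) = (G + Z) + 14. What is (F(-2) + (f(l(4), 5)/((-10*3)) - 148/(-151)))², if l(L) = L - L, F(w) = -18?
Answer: 6395040961/20520900 ≈ 311.64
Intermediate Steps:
l(L) = 0
f(G, Z) = 14 + G + Z
(F(-2) + (f(l(4), 5)/((-10*3)) - 148/(-151)))² = (-18 + ((14 + 0 + 5)/((-10*3)) - 148/(-151)))² = (-18 + (19/(-30) - 148*(-1/151)))² = (-18 + (19*(-1/30) + 148/151))² = (-18 + (-19/30 + 148/151))² = (-18 + 1571/4530)² = (-79969/4530)² = 6395040961/20520900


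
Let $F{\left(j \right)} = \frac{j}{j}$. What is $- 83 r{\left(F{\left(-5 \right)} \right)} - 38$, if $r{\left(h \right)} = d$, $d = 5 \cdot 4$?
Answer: $-1698$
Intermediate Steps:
$F{\left(j \right)} = 1$
$d = 20$
$r{\left(h \right)} = 20$
$- 83 r{\left(F{\left(-5 \right)} \right)} - 38 = \left(-83\right) 20 - 38 = -1660 - 38 = -1698$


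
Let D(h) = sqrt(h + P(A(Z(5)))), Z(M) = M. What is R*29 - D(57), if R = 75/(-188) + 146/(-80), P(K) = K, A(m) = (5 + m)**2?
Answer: -121249/1880 - sqrt(157) ≈ -77.024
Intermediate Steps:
R = -4181/1880 (R = 75*(-1/188) + 146*(-1/80) = -75/188 - 73/40 = -4181/1880 ≈ -2.2239)
D(h) = sqrt(100 + h) (D(h) = sqrt(h + (5 + 5)**2) = sqrt(h + 10**2) = sqrt(h + 100) = sqrt(100 + h))
R*29 - D(57) = -4181/1880*29 - sqrt(100 + 57) = -121249/1880 - sqrt(157)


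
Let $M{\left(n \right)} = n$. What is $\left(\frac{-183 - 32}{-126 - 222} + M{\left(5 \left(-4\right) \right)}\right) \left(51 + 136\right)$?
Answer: $- \frac{1261315}{348} \approx -3624.5$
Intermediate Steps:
$\left(\frac{-183 - 32}{-126 - 222} + M{\left(5 \left(-4\right) \right)}\right) \left(51 + 136\right) = \left(\frac{-183 - 32}{-126 - 222} + 5 \left(-4\right)\right) \left(51 + 136\right) = \left(- \frac{215}{-348} - 20\right) 187 = \left(\left(-215\right) \left(- \frac{1}{348}\right) - 20\right) 187 = \left(\frac{215}{348} - 20\right) 187 = \left(- \frac{6745}{348}\right) 187 = - \frac{1261315}{348}$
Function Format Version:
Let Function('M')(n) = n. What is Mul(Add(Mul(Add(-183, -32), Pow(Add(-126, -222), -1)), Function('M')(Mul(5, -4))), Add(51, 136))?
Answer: Rational(-1261315, 348) ≈ -3624.5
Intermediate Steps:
Mul(Add(Mul(Add(-183, -32), Pow(Add(-126, -222), -1)), Function('M')(Mul(5, -4))), Add(51, 136)) = Mul(Add(Mul(Add(-183, -32), Pow(Add(-126, -222), -1)), Mul(5, -4)), Add(51, 136)) = Mul(Add(Mul(-215, Pow(-348, -1)), -20), 187) = Mul(Add(Mul(-215, Rational(-1, 348)), -20), 187) = Mul(Add(Rational(215, 348), -20), 187) = Mul(Rational(-6745, 348), 187) = Rational(-1261315, 348)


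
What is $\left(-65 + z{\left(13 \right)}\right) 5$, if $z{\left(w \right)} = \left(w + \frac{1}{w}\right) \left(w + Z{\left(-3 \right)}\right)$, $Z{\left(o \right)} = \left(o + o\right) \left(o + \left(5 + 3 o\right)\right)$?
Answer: $\frac{42525}{13} \approx 3271.2$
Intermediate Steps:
$Z{\left(o \right)} = 2 o \left(5 + 4 o\right)$
$z{\left(w \right)} = \left(42 + w\right) \left(w + \frac{1}{w}\right)$ ($z{\left(w \right)} = \left(w + \frac{1}{w}\right) \left(w + 2 \left(-3\right) \left(5 + 4 \left(-3\right)\right)\right) = \left(w + \frac{1}{w}\right) \left(w + 2 \left(-3\right) \left(5 - 12\right)\right) = \left(w + \frac{1}{w}\right) \left(w + 2 \left(-3\right) \left(-7\right)\right) = \left(w + \frac{1}{w}\right) \left(w + 42\right) = \left(w + \frac{1}{w}\right) \left(42 + w\right) = \left(42 + w\right) \left(w + \frac{1}{w}\right)$)
$\left(-65 + z{\left(13 \right)}\right) 5 = \left(-65 + \left(1 + 13^{2} + 42 \cdot 13 + \frac{42}{13}\right)\right) 5 = \left(-65 + \left(1 + 169 + 546 + 42 \cdot \frac{1}{13}\right)\right) 5 = \left(-65 + \left(1 + 169 + 546 + \frac{42}{13}\right)\right) 5 = \left(-65 + \frac{9350}{13}\right) 5 = \frac{8505}{13} \cdot 5 = \frac{42525}{13}$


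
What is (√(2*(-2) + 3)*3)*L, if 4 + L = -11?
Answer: -45*I ≈ -45.0*I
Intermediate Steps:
L = -15 (L = -4 - 11 = -15)
(√(2*(-2) + 3)*3)*L = (√(2*(-2) + 3)*3)*(-15) = (√(-4 + 3)*3)*(-15) = (√(-1)*3)*(-15) = (I*3)*(-15) = (3*I)*(-15) = -45*I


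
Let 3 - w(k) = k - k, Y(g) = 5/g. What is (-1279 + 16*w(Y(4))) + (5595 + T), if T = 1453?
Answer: 5817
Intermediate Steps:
w(k) = 3 (w(k) = 3 - (k - k) = 3 - 1*0 = 3 + 0 = 3)
(-1279 + 16*w(Y(4))) + (5595 + T) = (-1279 + 16*3) + (5595 + 1453) = (-1279 + 48) + 7048 = -1231 + 7048 = 5817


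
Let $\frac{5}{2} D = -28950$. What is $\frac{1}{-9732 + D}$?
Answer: $- \frac{1}{21312} \approx -4.6922 \cdot 10^{-5}$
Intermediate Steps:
$D = -11580$ ($D = \frac{2}{5} \left(-28950\right) = -11580$)
$\frac{1}{-9732 + D} = \frac{1}{-9732 - 11580} = \frac{1}{-21312} = - \frac{1}{21312}$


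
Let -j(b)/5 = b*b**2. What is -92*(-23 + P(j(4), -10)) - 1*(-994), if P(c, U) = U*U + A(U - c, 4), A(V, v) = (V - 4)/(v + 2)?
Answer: -10782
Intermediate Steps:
j(b) = -5*b**3 (j(b) = -5*b*b**2 = -5*b**3)
A(V, v) = (-4 + V)/(2 + v)
P(c, U) = -2/3 + U**2 - c/6 + U/6 (P(c, U) = U*U + (-4 + (U - c))/(2 + 4) = U**2 + (-4 + U - c)/6 = U**2 + (-2/3 - c/6 + U/6) = -2/3 + U**2 - c/6 + U/6)
-92*(-23 + P(j(4), -10)) - 1*(-994) = -92*(-23 + (-2/3 + (-10)**2 - (-5)*4**3/6 + (1/6)*(-10))) - 1*(-994) = -92*(-23 + (-2/3 + 100 - (-5)*64/6 - 5/3)) + 994 = -92*(-23 + (-2/3 + 100 - 1/6*(-320) - 5/3)) + 994 = -92*(-23 + (-2/3 + 100 + 160/3 - 5/3)) + 994 = -92*(-23 + 151) + 994 = -92*128 + 994 = -11776 + 994 = -10782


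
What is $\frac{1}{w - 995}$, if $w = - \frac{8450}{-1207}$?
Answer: $- \frac{1207}{1192515} \approx -0.0010121$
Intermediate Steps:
$w = \frac{8450}{1207}$ ($w = \left(-8450\right) \left(- \frac{1}{1207}\right) = \frac{8450}{1207} \approx 7.0008$)
$\frac{1}{w - 995} = \frac{1}{\frac{8450}{1207} - 995} = \frac{1}{- \frac{1192515}{1207}} = - \frac{1207}{1192515}$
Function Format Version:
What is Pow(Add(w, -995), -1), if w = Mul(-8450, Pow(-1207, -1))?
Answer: Rational(-1207, 1192515) ≈ -0.0010121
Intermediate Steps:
w = Rational(8450, 1207) (w = Mul(-8450, Rational(-1, 1207)) = Rational(8450, 1207) ≈ 7.0008)
Pow(Add(w, -995), -1) = Pow(Add(Rational(8450, 1207), -995), -1) = Pow(Rational(-1192515, 1207), -1) = Rational(-1207, 1192515)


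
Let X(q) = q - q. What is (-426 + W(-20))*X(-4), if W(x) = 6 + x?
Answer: 0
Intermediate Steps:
X(q) = 0
(-426 + W(-20))*X(-4) = (-426 + (6 - 20))*0 = (-426 - 14)*0 = -440*0 = 0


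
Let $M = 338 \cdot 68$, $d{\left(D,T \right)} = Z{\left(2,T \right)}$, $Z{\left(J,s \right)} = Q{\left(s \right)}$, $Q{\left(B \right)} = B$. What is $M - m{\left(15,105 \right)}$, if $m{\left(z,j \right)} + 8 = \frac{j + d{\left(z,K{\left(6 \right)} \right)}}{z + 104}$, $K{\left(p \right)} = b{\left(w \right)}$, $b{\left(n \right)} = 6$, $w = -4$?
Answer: $\frac{2735937}{119} \approx 22991.0$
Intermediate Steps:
$K{\left(p \right)} = 6$
$Z{\left(J,s \right)} = s$
$d{\left(D,T \right)} = T$
$m{\left(z,j \right)} = -8 + \frac{6 + j}{104 + z}$ ($m{\left(z,j \right)} = -8 + \frac{j + 6}{z + 104} = -8 + \frac{6 + j}{104 + z}$)
$M = 22984$
$M - m{\left(15,105 \right)} = 22984 - \frac{-826 + 105 - 120}{104 + 15} = 22984 - \frac{-826 + 105 - 120}{119} = 22984 - \frac{1}{119} \left(-841\right) = 22984 - - \frac{841}{119} = 22984 + \frac{841}{119} = \frac{2735937}{119}$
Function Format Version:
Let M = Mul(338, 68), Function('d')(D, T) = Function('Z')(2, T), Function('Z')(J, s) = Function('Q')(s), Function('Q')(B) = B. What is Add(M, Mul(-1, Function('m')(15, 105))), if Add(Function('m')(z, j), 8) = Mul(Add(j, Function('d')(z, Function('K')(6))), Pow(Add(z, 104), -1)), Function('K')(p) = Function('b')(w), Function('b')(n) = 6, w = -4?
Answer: Rational(2735937, 119) ≈ 22991.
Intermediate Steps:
Function('K')(p) = 6
Function('Z')(J, s) = s
Function('d')(D, T) = T
Function('m')(z, j) = Add(-8, Mul(Pow(Add(104, z), -1), Add(6, j))) (Function('m')(z, j) = Add(-8, Mul(Add(j, 6), Pow(Add(z, 104), -1))) = Add(-8, Mul(Add(6, j), Pow(Add(104, z), -1))) = Add(-8, Mul(Pow(Add(104, z), -1), Add(6, j))))
M = 22984
Add(M, Mul(-1, Function('m')(15, 105))) = Add(22984, Mul(-1, Mul(Pow(Add(104, 15), -1), Add(-826, 105, Mul(-8, 15))))) = Add(22984, Mul(-1, Mul(Pow(119, -1), Add(-826, 105, -120)))) = Add(22984, Mul(-1, Mul(Rational(1, 119), -841))) = Add(22984, Mul(-1, Rational(-841, 119))) = Add(22984, Rational(841, 119)) = Rational(2735937, 119)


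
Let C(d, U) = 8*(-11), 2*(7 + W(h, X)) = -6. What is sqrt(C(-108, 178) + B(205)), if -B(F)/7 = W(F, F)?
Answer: 3*I*sqrt(2) ≈ 4.2426*I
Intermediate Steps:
W(h, X) = -10 (W(h, X) = -7 + (1/2)*(-6) = -7 - 3 = -10)
C(d, U) = -88
B(F) = 70 (B(F) = -7*(-10) = 70)
sqrt(C(-108, 178) + B(205)) = sqrt(-88 + 70) = sqrt(-18) = 3*I*sqrt(2)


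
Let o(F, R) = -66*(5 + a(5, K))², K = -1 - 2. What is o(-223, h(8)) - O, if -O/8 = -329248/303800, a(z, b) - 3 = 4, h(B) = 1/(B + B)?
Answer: -361243648/37975 ≈ -9512.7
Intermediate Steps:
K = -3
h(B) = 1/(2*B)
a(z, b) = 7 (a(z, b) = 3 + 4 = 7)
O = 329248/37975 (O = -(-2633984)/303800 = -8*(-41156/37975) = 329248/37975 ≈ 8.6701)
o(F, R) = -9504 (o(F, R) = -66*(5 + 7)² = -66*12² = -66*144 = -9504)
o(-223, h(8)) - O = -9504 - 1*329248/37975 = -9504 - 329248/37975 = -361243648/37975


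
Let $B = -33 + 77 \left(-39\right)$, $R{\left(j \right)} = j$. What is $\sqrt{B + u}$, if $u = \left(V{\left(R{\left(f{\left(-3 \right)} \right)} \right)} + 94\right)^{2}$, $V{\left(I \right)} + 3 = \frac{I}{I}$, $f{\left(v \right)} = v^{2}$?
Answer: $2 \sqrt{1357} \approx 73.675$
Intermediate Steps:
$V{\left(I \right)} = -2$ ($V{\left(I \right)} = -3 + \frac{I}{I} = -3 + 1 = -2$)
$B = -3036$ ($B = -33 - 3003 = -3036$)
$u = 8464$ ($u = \left(-2 + 94\right)^{2} = 92^{2} = 8464$)
$\sqrt{B + u} = \sqrt{-3036 + 8464} = \sqrt{5428} = 2 \sqrt{1357}$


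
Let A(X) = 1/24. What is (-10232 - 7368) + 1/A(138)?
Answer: -17576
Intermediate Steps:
A(X) = 1/24
(-10232 - 7368) + 1/A(138) = (-10232 - 7368) + 1/(1/24) = -17600 + 24 = -17576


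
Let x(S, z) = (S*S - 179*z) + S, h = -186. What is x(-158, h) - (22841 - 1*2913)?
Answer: 38172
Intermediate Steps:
x(S, z) = S + S² - 179*z (x(S, z) = (S² - 179*z) + S = S + S² - 179*z)
x(-158, h) - (22841 - 1*2913) = (-158 + (-158)² - 179*(-186)) - (22841 - 1*2913) = (-158 + 24964 + 33294) - (22841 - 2913) = 58100 - 1*19928 = 58100 - 19928 = 38172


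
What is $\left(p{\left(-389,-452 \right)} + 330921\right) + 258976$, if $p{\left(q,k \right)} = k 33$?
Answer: $574981$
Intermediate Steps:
$p{\left(q,k \right)} = 33 k$
$\left(p{\left(-389,-452 \right)} + 330921\right) + 258976 = \left(33 \left(-452\right) + 330921\right) + 258976 = \left(-14916 + 330921\right) + 258976 = 316005 + 258976 = 574981$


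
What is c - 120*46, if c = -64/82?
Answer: -226352/41 ≈ -5520.8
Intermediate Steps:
c = -32/41 (c = -64*1/82 = -32/41 ≈ -0.78049)
c - 120*46 = -32/41 - 120*46 = -32/41 - 5520 = -226352/41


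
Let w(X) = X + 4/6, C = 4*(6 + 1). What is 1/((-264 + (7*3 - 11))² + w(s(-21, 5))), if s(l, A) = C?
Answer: 3/193634 ≈ 1.5493e-5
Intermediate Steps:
C = 28 (C = 4*7 = 28)
s(l, A) = 28
w(X) = ⅔ + X (w(X) = X + 4*(⅙) = X + ⅔ = ⅔ + X)
1/((-264 + (7*3 - 11))² + w(s(-21, 5))) = 1/((-264 + (7*3 - 11))² + (⅔ + 28)) = 1/((-264 + (21 - 11))² + 86/3) = 1/((-264 + 10)² + 86/3) = 1/((-254)² + 86/3) = 1/(64516 + 86/3) = 1/(193634/3) = 3/193634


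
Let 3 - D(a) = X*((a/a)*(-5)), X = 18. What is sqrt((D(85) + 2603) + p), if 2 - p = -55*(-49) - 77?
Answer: 4*sqrt(5) ≈ 8.9443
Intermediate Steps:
p = -2616 (p = 2 - (-55*(-49) - 77) = 2 - (2695 - 77) = 2 - 1*2618 = 2 - 2618 = -2616)
D(a) = 93 (D(a) = 3 - 18*(a/a)*(-5) = 3 - 18*1*(-5) = 3 - 18*(-5) = 3 - 1*(-90) = 3 + 90 = 93)
sqrt((D(85) + 2603) + p) = sqrt((93 + 2603) - 2616) = sqrt(2696 - 2616) = sqrt(80) = 4*sqrt(5)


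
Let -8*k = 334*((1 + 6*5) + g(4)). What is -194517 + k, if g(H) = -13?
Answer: -390537/2 ≈ -1.9527e+5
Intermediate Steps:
k = -1503/2 (k = -167*((1 + 6*5) - 13)/4 = -167*((1 + 30) - 13)/4 = -167*(31 - 13)/4 = -167*18/4 = -1/8*6012 = -1503/2 ≈ -751.50)
-194517 + k = -194517 - 1503/2 = -390537/2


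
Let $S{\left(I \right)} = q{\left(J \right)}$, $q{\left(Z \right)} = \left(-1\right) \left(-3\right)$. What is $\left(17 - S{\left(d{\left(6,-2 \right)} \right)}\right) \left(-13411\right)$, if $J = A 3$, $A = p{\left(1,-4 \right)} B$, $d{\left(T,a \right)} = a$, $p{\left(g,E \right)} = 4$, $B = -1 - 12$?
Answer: $-187754$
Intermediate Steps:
$B = -13$ ($B = -1 - 12 = -13$)
$A = -52$ ($A = 4 \left(-13\right) = -52$)
$J = -156$ ($J = \left(-52\right) 3 = -156$)
$q{\left(Z \right)} = 3$
$S{\left(I \right)} = 3$
$\left(17 - S{\left(d{\left(6,-2 \right)} \right)}\right) \left(-13411\right) = \left(17 - 3\right) \left(-13411\right) = 14 \left(-13411\right) = -187754$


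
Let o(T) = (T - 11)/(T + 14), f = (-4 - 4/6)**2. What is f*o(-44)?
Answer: 1078/27 ≈ 39.926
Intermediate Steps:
f = 196/9 (f = (-4 - 4*1/6)**2 = (-4 - 2/3)**2 = (-14/3)**2 = 196/9 ≈ 21.778)
o(T) = (-11 + T)/(14 + T)
f*o(-44) = 196*((-11 - 44)/(14 - 44))/9 = 196*(-55/(-30))/9 = 196*(-1/30*(-55))/9 = (196/9)*(11/6) = 1078/27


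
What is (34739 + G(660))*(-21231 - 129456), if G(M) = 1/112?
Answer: -586288308303/112 ≈ -5.2347e+9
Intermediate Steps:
G(M) = 1/112
(34739 + G(660))*(-21231 - 129456) = (34739 + 1/112)*(-21231 - 129456) = (3890769/112)*(-150687) = -586288308303/112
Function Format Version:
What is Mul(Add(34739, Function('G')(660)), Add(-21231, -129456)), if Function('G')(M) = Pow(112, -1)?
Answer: Rational(-586288308303, 112) ≈ -5.2347e+9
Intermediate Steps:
Function('G')(M) = Rational(1, 112)
Mul(Add(34739, Function('G')(660)), Add(-21231, -129456)) = Mul(Add(34739, Rational(1, 112)), Add(-21231, -129456)) = Mul(Rational(3890769, 112), -150687) = Rational(-586288308303, 112)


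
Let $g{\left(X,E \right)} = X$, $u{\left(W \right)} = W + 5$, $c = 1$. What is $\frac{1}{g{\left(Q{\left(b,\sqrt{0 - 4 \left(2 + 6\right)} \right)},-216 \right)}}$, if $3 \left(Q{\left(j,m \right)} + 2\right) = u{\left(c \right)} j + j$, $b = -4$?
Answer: $- \frac{3}{34} \approx -0.088235$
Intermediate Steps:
$u{\left(W \right)} = 5 + W$
$Q{\left(j,m \right)} = -2 + \frac{7 j}{3}$ ($Q{\left(j,m \right)} = -2 + \frac{\left(5 + 1\right) j + j}{3} = -2 + \frac{6 j + j}{3} = -2 + \frac{7 j}{3}$)
$\frac{1}{g{\left(Q{\left(b,\sqrt{0 - 4 \left(2 + 6\right)} \right)},-216 \right)}} = \frac{1}{-2 + \frac{7}{3} \left(-4\right)} = \frac{1}{-2 - \frac{28}{3}} = \frac{1}{- \frac{34}{3}} = - \frac{3}{34}$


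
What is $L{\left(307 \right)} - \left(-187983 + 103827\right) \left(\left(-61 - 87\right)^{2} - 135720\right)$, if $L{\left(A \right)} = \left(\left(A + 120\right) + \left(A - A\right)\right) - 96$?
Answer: $-9578298965$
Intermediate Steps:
$L{\left(A \right)} = 24 + A$ ($L{\left(A \right)} = \left(\left(120 + A\right) + 0\right) - 96 = \left(120 + A\right) - 96 = 24 + A$)
$L{\left(307 \right)} - \left(-187983 + 103827\right) \left(\left(-61 - 87\right)^{2} - 135720\right) = \left(24 + 307\right) - \left(-187983 + 103827\right) \left(\left(-61 - 87\right)^{2} - 135720\right) = 331 - - 84156 \left(\left(-148\right)^{2} - 135720\right) = 331 - - 84156 \left(21904 - 135720\right) = 331 - \left(-84156\right) \left(-113816\right) = 331 - 9578299296 = -9578298965$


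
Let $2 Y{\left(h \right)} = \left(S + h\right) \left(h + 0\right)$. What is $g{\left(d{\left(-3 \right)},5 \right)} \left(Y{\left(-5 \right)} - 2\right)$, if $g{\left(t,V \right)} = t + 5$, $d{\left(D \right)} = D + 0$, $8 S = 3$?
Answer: $\frac{153}{8} \approx 19.125$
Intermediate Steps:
$S = \frac{3}{8}$ ($S = \frac{1}{8} \cdot 3 = \frac{3}{8} \approx 0.375$)
$Y{\left(h \right)} = \frac{h \left(\frac{3}{8} + h\right)}{2}$ ($Y{\left(h \right)} = \frac{\left(\frac{3}{8} + h\right) \left(h + 0\right)}{2} = \frac{\left(\frac{3}{8} + h\right) h}{2} = \frac{h \left(\frac{3}{8} + h\right)}{2}$)
$d{\left(D \right)} = D$
$g{\left(t,V \right)} = 5 + t$
$g{\left(d{\left(-3 \right)},5 \right)} \left(Y{\left(-5 \right)} - 2\right) = \left(5 - 3\right) \left(\frac{1}{16} \left(-5\right) \left(3 + 8 \left(-5\right)\right) - 2\right) = 2 \left(\frac{1}{16} \left(-5\right) \left(3 - 40\right) - 2\right) = 2 \left(\frac{1}{16} \left(-5\right) \left(-37\right) - 2\right) = 2 \left(\frac{185}{16} - 2\right) = 2 \cdot \frac{153}{16} = \frac{153}{8}$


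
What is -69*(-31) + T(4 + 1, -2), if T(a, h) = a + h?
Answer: 2142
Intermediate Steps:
-69*(-31) + T(4 + 1, -2) = -69*(-31) + ((4 + 1) - 2) = 2139 + (5 - 2) = 2139 + 3 = 2142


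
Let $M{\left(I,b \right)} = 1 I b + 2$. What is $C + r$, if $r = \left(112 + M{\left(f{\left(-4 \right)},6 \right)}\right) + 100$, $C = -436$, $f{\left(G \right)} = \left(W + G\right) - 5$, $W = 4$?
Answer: $-252$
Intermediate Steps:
$f{\left(G \right)} = -1 + G$ ($f{\left(G \right)} = \left(4 + G\right) - 5 = -1 + G$)
$M{\left(I,b \right)} = 2 + I b$ ($M{\left(I,b \right)} = I b + 2 = 2 + I b$)
$r = 184$ ($r = \left(112 + \left(2 + \left(-1 - 4\right) 6\right)\right) + 100 = \left(112 + \left(2 - 30\right)\right) + 100 = \left(112 - 28\right) + 100 = 84 + 100 = 184$)
$C + r = -436 + 184 = -252$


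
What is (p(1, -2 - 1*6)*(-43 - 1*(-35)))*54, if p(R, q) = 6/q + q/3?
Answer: 1476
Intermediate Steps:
p(R, q) = 6/q + q/3 (p(R, q) = 6/q + q*(⅓) = 6/q + q/3)
(p(1, -2 - 1*6)*(-43 - 1*(-35)))*54 = ((6/(-2 - 1*6) + (-2 - 1*6)/3)*(-43 - 1*(-35)))*54 = ((6/(-2 - 6) + (-2 - 6)/3)*(-43 + 35))*54 = ((6/(-8) + (⅓)*(-8))*(-8))*54 = ((6*(-⅛) - 8/3)*(-8))*54 = ((-¾ - 8/3)*(-8))*54 = -41/12*(-8)*54 = (82/3)*54 = 1476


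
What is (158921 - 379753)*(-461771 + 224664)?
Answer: 52360813024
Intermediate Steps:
(158921 - 379753)*(-461771 + 224664) = -220832*(-237107) = 52360813024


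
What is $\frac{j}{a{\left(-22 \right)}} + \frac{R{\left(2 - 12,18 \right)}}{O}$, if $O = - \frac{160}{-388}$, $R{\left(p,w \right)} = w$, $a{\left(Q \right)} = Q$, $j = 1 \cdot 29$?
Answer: $\frac{9313}{220} \approx 42.332$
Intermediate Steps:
$j = 29$
$O = \frac{40}{97}$ ($O = \left(-160\right) \left(- \frac{1}{388}\right) = \frac{40}{97} \approx 0.41237$)
$\frac{j}{a{\left(-22 \right)}} + \frac{R{\left(2 - 12,18 \right)}}{O} = \frac{29}{-22} + \frac{18}{\frac{40}{97}} = 29 \left(- \frac{1}{22}\right) + 18 \cdot \frac{97}{40} = - \frac{29}{22} + \frac{873}{20} = \frac{9313}{220}$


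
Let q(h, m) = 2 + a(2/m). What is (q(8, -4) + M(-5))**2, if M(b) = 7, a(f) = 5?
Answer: 196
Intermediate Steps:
q(h, m) = 7 (q(h, m) = 2 + 5 = 7)
(q(8, -4) + M(-5))**2 = (7 + 7)**2 = 14**2 = 196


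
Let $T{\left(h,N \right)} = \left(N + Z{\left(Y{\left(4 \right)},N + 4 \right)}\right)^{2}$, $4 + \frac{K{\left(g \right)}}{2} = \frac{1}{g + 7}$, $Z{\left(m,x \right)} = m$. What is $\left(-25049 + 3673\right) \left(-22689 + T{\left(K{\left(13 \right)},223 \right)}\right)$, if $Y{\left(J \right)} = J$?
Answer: $-616483840$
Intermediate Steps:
$K{\left(g \right)} = -8 + \frac{2}{7 + g}$ ($K{\left(g \right)} = -8 + \frac{2}{g + 7} = -8 + \frac{2}{7 + g}$)
$T{\left(h,N \right)} = \left(4 + N\right)^{2}$ ($T{\left(h,N \right)} = \left(N + 4\right)^{2} = \left(4 + N\right)^{2}$)
$\left(-25049 + 3673\right) \left(-22689 + T{\left(K{\left(13 \right)},223 \right)}\right) = \left(-25049 + 3673\right) \left(-22689 + \left(4 + 223\right)^{2}\right) = - 21376 \left(-22689 + 227^{2}\right) = - 21376 \left(-22689 + 51529\right) = \left(-21376\right) 28840 = -616483840$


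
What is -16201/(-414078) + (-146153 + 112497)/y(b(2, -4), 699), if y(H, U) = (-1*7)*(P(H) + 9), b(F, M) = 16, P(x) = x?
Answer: 1991292049/10351950 ≈ 192.36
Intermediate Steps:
y(H, U) = -63 - 7*H (y(H, U) = (-1*7)*(H + 9) = -7*(9 + H) = -63 - 7*H)
-16201/(-414078) + (-146153 + 112497)/y(b(2, -4), 699) = -16201/(-414078) + (-146153 + 112497)/(-63 - 7*16) = -16201*(-1/414078) - 33656/(-63 - 112) = 16201/414078 - 33656/(-175) = 16201/414078 - 33656*(-1/175) = 16201/414078 + 4808/25 = 1991292049/10351950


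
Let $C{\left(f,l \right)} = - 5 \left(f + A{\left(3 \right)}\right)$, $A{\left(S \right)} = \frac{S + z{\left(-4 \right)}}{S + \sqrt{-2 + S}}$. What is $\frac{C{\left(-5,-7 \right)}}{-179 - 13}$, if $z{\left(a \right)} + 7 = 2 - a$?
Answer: $- \frac{15}{128} \approx -0.11719$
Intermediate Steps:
$z{\left(a \right)} = -5 - a$ ($z{\left(a \right)} = -7 - \left(-2 + a\right) = -5 - a$)
$A{\left(S \right)} = \frac{-1 + S}{S + \sqrt{-2 + S}}$ ($A{\left(S \right)} = \frac{S - 1}{S + \sqrt{-2 + S}} = \frac{-1 + S}{S + \sqrt{-2 + S}}$)
$C{\left(f,l \right)} = - \frac{5}{2} - 5 f$ ($C{\left(f,l \right)} = - 5 \left(f + \frac{-1 + 3}{3 + \sqrt{-2 + 3}}\right) = - 5 \left(f + \frac{1}{3 + \sqrt{1}} \cdot 2\right) = - 5 \left(f + \frac{1}{3 + 1} \cdot 2\right) = - 5 \left(f + \frac{1}{4} \cdot 2\right) = - 5 \left(f + \frac{1}{2}\right) = - 5 \left(\frac{1}{2} + f\right) = - \frac{5}{2} - 5 f$)
$\frac{C{\left(-5,-7 \right)}}{-179 - 13} = \frac{- \frac{5}{2} - -25}{-179 - 13} = \frac{- \frac{5}{2} + 25}{-192} = \frac{45}{2} \left(- \frac{1}{192}\right) = - \frac{15}{128}$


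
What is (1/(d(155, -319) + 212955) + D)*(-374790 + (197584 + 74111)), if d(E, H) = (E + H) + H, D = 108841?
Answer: -264904492036615/23608 ≈ -1.1221e+10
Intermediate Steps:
d(E, H) = E + 2*H
(1/(d(155, -319) + 212955) + D)*(-374790 + (197584 + 74111)) = (1/((155 + 2*(-319)) + 212955) + 108841)*(-374790 + (197584 + 74111)) = (1/((155 - 638) + 212955) + 108841)*(-374790 + 271695) = (1/(-483 + 212955) + 108841)*(-103095) = (1/212472 + 108841)*(-103095) = (23125664953/212472)*(-103095) = -264904492036615/23608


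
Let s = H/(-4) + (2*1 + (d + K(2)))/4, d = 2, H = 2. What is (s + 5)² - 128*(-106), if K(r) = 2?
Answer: 13604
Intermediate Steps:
s = 1 (s = 2/(-4) + (2*1 + (2 + 2))/4 = 2*(-¼) + (2 + 4)*(¼) = -½ + 6*(¼) = -½ + 3/2 = 1)
(s + 5)² - 128*(-106) = (1 + 5)² - 128*(-106) = 6² + 13568 = 36 + 13568 = 13604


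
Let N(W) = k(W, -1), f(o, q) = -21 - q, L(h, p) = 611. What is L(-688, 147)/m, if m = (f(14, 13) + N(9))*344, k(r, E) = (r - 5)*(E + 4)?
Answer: -611/7568 ≈ -0.080735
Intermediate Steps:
k(r, E) = (-5 + r)*(4 + E)
N(W) = -15 + 3*W (N(W) = -20 - 5*(-1) + 4*W - W = -20 + 5 + 4*W - W = -15 + 3*W)
m = -7568 (m = ((-21 - 1*13) + (-15 + 3*9))*344 = ((-21 - 13) + (-15 + 27))*344 = (-34 + 12)*344 = -22*344 = -7568)
L(-688, 147)/m = 611/(-7568) = 611*(-1/7568) = -611/7568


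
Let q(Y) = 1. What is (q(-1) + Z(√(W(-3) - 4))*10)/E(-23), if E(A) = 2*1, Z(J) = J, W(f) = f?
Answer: ½ + 5*I*√7 ≈ 0.5 + 13.229*I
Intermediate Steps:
E(A) = 2
(q(-1) + Z(√(W(-3) - 4))*10)/E(-23) = (1 + √(-3 - 4)*10)/2 = (1 + √(-7)*10)*(½) = (1 + (I*√7)*10)*(½) = (1 + 10*I*√7)*(½) = ½ + 5*I*√7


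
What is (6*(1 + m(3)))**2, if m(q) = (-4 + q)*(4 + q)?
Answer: 1296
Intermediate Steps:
(6*(1 + m(3)))**2 = (6*(1 + (-16 + 3**2)))**2 = (6*(1 + (-16 + 9)))**2 = (6*(1 - 7))**2 = (6*(-6))**2 = (-36)**2 = 1296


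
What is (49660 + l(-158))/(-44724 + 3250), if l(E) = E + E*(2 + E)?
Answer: -37075/20737 ≈ -1.7879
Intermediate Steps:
(49660 + l(-158))/(-44724 + 3250) = (49660 - 158*(3 - 158))/(-44724 + 3250) = (49660 - 158*(-155))/(-41474) = (49660 + 24490)*(-1/41474) = 74150*(-1/41474) = -37075/20737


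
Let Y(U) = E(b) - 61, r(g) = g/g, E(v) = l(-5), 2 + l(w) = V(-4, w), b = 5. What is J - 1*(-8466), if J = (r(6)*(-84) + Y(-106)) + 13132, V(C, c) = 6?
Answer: 21457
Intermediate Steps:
l(w) = 4 (l(w) = -2 + 6 = 4)
E(v) = 4
r(g) = 1
Y(U) = -57 (Y(U) = 4 - 61 = -57)
J = 12991 (J = (1*(-84) - 57) + 13132 = (-84 - 57) + 13132 = -141 + 13132 = 12991)
J - 1*(-8466) = 12991 - 1*(-8466) = 12991 + 8466 = 21457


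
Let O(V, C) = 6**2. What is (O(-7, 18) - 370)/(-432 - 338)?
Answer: 167/385 ≈ 0.43377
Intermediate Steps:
O(V, C) = 36
(O(-7, 18) - 370)/(-432 - 338) = (36 - 370)/(-432 - 338) = -334/(-770) = -334*(-1/770) = 167/385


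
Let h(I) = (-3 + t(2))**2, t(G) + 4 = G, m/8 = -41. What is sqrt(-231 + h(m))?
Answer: I*sqrt(206) ≈ 14.353*I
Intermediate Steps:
m = -328 (m = 8*(-41) = -328)
t(G) = -4 + G
h(I) = 25 (h(I) = (-3 + (-4 + 2))**2 = (-3 - 2)**2 = (-5)**2 = 25)
sqrt(-231 + h(m)) = sqrt(-231 + 25) = sqrt(-206) = I*sqrt(206)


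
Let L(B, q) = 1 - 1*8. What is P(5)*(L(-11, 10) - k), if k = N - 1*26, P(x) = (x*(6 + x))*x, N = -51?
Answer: 19250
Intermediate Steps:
L(B, q) = -7 (L(B, q) = 1 - 8 = -7)
P(x) = x²*(6 + x)
k = -77 (k = -51 - 1*26 = -51 - 26 = -77)
P(5)*(L(-11, 10) - k) = (5²*(6 + 5))*(-7 - 1*(-77)) = (25*11)*(-7 + 77) = 275*70 = 19250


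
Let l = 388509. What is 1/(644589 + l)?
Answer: 1/1033098 ≈ 9.6796e-7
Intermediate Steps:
1/(644589 + l) = 1/(644589 + 388509) = 1/1033098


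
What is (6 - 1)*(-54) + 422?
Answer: 152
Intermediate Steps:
(6 - 1)*(-54) + 422 = 5*(-54) + 422 = -270 + 422 = 152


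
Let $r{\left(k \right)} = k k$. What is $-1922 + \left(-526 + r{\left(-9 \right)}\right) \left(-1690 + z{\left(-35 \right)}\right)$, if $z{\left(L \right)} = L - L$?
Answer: $750128$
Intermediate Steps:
$r{\left(k \right)} = k^{2}$
$z{\left(L \right)} = 0$
$-1922 + \left(-526 + r{\left(-9 \right)}\right) \left(-1690 + z{\left(-35 \right)}\right) = -1922 + \left(-526 + \left(-9\right)^{2}\right) \left(-1690 + 0\right) = -1922 + \left(-526 + 81\right) \left(-1690\right) = -1922 - -752050 = -1922 + 752050 = 750128$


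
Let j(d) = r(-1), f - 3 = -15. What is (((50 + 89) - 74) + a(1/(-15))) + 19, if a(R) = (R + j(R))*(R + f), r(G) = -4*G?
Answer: 8221/225 ≈ 36.538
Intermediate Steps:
f = -12 (f = 3 - 15 = -12)
j(d) = 4 (j(d) = -4*(-1) = 4)
a(R) = (-12 + R)*(4 + R) (a(R) = (R + 4)*(R - 12) = (4 + R)*(-12 + R) = (-12 + R)*(4 + R))
(((50 + 89) - 74) + a(1/(-15))) + 19 = (((50 + 89) - 74) + (-48 + (1/(-15))² - 8/(-15))) + 19 = ((139 - 74) + (-48 + (1*(-1/15))² - 8*(-1)/15)) + 19 = (65 + (-48 + (-1/15)² - 8*(-1/15))) + 19 = (65 + (-48 + 1/225 + 8/15)) + 19 = (65 - 10679/225) + 19 = 3946/225 + 19 = 8221/225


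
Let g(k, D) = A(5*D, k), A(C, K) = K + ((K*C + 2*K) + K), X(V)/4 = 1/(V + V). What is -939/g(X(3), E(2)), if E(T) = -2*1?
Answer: 939/4 ≈ 234.75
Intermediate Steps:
X(V) = 2/V (X(V) = 4/(V + V) = 4/((2*V)) = 4*(1/(2*V)) = 2/V)
E(T) = -2
A(C, K) = 4*K + C*K (A(C, K) = K + ((C*K + 2*K) + K) = K + ((2*K + C*K) + K) = K + (3*K + C*K) = 4*K + C*K)
g(k, D) = k*(4 + 5*D)
-939/g(X(3), E(2)) = -939*3/(2*(4 + 5*(-2))) = -939*3/(2*(4 - 10)) = -939/((2/3)*(-6)) = -939/(-4) = -939*(-1/4) = 939/4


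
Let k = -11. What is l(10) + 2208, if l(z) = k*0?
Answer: 2208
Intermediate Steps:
l(z) = 0 (l(z) = -11*0 = 0)
l(10) + 2208 = 0 + 2208 = 2208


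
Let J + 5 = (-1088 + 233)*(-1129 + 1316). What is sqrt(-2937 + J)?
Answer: 7*I*sqrt(3323) ≈ 403.52*I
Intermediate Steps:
J = -159890 (J = -5 + (-1088 + 233)*(-1129 + 1316) = -5 - 855*187 = -5 - 159885 = -159890)
sqrt(-2937 + J) = sqrt(-2937 - 159890) = sqrt(-162827) = 7*I*sqrt(3323)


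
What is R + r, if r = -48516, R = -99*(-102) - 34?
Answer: -38452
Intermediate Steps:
R = 10064 (R = 10098 - 34 = 10064)
R + r = 10064 - 48516 = -38452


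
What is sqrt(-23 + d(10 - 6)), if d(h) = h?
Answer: I*sqrt(19) ≈ 4.3589*I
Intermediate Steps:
sqrt(-23 + d(10 - 6)) = sqrt(-23 + (10 - 6)) = sqrt(-23 + 4) = sqrt(-19) = I*sqrt(19)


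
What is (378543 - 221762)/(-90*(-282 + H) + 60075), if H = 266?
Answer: 156781/61515 ≈ 2.5487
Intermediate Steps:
(378543 - 221762)/(-90*(-282 + H) + 60075) = (378543 - 221762)/(-90*(-282 + 266) + 60075) = 156781/(-90*(-16) + 60075) = 156781/(1440 + 60075) = 156781/61515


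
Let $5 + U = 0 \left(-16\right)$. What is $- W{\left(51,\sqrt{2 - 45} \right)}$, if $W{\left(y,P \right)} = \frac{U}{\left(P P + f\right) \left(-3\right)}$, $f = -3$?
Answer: $\frac{5}{138} \approx 0.036232$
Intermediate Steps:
$U = -5$ ($U = -5 + 0 \left(-16\right) = -5 + 0 = -5$)
$W{\left(y,P \right)} = - \frac{5}{9 - 3 P^{2}}$ ($W{\left(y,P \right)} = - \frac{5}{\left(P P - 3\right) \left(-3\right)} = - \frac{5}{\left(P^{2} - 3\right) \left(-3\right)} = - \frac{5}{\left(-3 + P^{2}\right) \left(-3\right)} = - \frac{5}{9 - 3 P^{2}}$)
$- W{\left(51,\sqrt{2 - 45} \right)} = - \frac{5}{3 \left(-3 + \left(\sqrt{2 - 45}\right)^{2}\right)} = - \frac{5}{3 \left(-3 + \left(\sqrt{-43}\right)^{2}\right)} = - \frac{5}{3 \left(-3 + \left(i \sqrt{43}\right)^{2}\right)} = - \frac{5}{3 \left(-3 - 43\right)} = - \frac{5}{3 \left(-46\right)} = - \frac{5 \left(-1\right)}{3 \cdot 46} = \left(-1\right) \left(- \frac{5}{138}\right) = \frac{5}{138}$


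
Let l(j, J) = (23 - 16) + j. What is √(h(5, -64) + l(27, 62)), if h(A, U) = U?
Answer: I*√30 ≈ 5.4772*I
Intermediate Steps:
l(j, J) = 7 + j
√(h(5, -64) + l(27, 62)) = √(-64 + (7 + 27)) = √(-64 + 34) = √(-30) = I*√30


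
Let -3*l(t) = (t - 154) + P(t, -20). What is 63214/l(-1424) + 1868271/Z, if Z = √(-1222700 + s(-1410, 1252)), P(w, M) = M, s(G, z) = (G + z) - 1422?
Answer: 94821/799 - 1868271*I*√306070/612140 ≈ 118.67 - 1688.5*I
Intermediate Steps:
s(G, z) = -1422 + G + z
l(t) = 58 - t/3 (l(t) = -((t - 154) - 20)/3 = -((-154 + t) - 20)/3 = -(-174 + t)/3 = 58 - t/3)
Z = 2*I*√306070 (Z = √(-1222700 + (-1422 - 1410 + 1252)) = √(-1222700 - 1580) = √(-1224280) = 2*I*√306070 ≈ 1106.5*I)
63214/l(-1424) + 1868271/Z = 63214/(58 - ⅓*(-1424)) + 1868271/((2*I*√306070)) = 63214/(58 + 1424/3) + 1868271*(-I*√306070/612140) = 63214/(1598/3) - 1868271*I*√306070/612140 = 63214*(3/1598) - 1868271*I*√306070/612140 = 94821/799 - 1868271*I*√306070/612140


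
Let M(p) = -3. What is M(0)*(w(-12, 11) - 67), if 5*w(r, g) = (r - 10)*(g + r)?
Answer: 939/5 ≈ 187.80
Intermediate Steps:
w(r, g) = (-10 + r)*(g + r)/5 (w(r, g) = ((r - 10)*(g + r))/5 = ((-10 + r)*(g + r))/5 = (-10 + r)*(g + r)/5)
M(0)*(w(-12, 11) - 67) = -3*((-2*11 - 2*(-12) + (⅕)*(-12)² + (⅕)*11*(-12)) - 67) = -3*((-22 + 24 + (⅕)*144 - 132/5) - 67) = -3*((-22 + 24 + 144/5 - 132/5) - 67) = -3*(22/5 - 67) = -3*(-313/5) = 939/5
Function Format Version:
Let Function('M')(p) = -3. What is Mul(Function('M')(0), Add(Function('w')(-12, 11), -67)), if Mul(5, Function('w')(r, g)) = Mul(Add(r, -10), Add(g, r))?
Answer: Rational(939, 5) ≈ 187.80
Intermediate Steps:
Function('w')(r, g) = Mul(Rational(1, 5), Add(-10, r), Add(g, r)) (Function('w')(r, g) = Mul(Rational(1, 5), Mul(Add(r, -10), Add(g, r))) = Mul(Rational(1, 5), Mul(Add(-10, r), Add(g, r))) = Mul(Rational(1, 5), Add(-10, r), Add(g, r)))
Mul(Function('M')(0), Add(Function('w')(-12, 11), -67)) = Mul(-3, Add(Add(Mul(-2, 11), Mul(-2, -12), Mul(Rational(1, 5), Pow(-12, 2)), Mul(Rational(1, 5), 11, -12)), -67)) = Mul(-3, Add(Add(-22, 24, Mul(Rational(1, 5), 144), Rational(-132, 5)), -67)) = Mul(-3, Add(Add(-22, 24, Rational(144, 5), Rational(-132, 5)), -67)) = Mul(-3, Add(Rational(22, 5), -67)) = Mul(-3, Rational(-313, 5)) = Rational(939, 5)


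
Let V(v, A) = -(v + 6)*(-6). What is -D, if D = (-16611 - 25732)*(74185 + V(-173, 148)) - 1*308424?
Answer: 3099096193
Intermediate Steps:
V(v, A) = 36 + 6*v (V(v, A) = -(6 + v)*(-6) = -(-36 - 6*v) = 36 + 6*v)
D = -3099096193 (D = (-16611 - 25732)*(74185 + (36 + 6*(-173))) - 1*308424 = -42343*(74185 + (36 - 1038)) - 308424 = -42343*(74185 - 1002) - 308424 = -42343*73183 - 308424 = -3098787769 - 308424 = -3099096193)
-D = -1*(-3099096193) = 3099096193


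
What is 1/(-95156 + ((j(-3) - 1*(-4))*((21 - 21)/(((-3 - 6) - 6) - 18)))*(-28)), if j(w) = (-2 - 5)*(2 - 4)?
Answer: -1/95156 ≈ -1.0509e-5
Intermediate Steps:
j(w) = 14 (j(w) = -7*(-2) = 14)
1/(-95156 + ((j(-3) - 1*(-4))*((21 - 21)/(((-3 - 6) - 6) - 18)))*(-28)) = 1/(-95156 + ((14 - 1*(-4))*((21 - 21)/(((-3 - 6) - 6) - 18)))*(-28)) = 1/(-95156 + ((14 + 4)*(0/((-9 - 6) - 18)))*(-28)) = 1/(-95156 + (18*(0/(-15 - 18)))*(-28)) = 1/(-95156 + (18*(0/(-33)))*(-28)) = 1/(-95156 + (18*(0*(-1/33)))*(-28)) = 1/(-95156 + (18*0)*(-28)) = 1/(-95156 + 0*(-28)) = 1/(-95156 + 0) = 1/(-95156) = -1/95156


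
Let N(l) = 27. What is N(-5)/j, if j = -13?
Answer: -27/13 ≈ -2.0769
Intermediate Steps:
N(-5)/j = 27/(-13) = 27*(-1/13) = -27/13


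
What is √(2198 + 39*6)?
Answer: 8*√38 ≈ 49.315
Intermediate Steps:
√(2198 + 39*6) = √(2198 + 234) = √2432 = 8*√38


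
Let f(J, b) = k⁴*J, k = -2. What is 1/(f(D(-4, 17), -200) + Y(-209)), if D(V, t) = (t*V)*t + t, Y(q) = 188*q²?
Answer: 1/8193804 ≈ 1.2204e-7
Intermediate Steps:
D(V, t) = t + V*t² (D(V, t) = (V*t)*t + t = V*t² + t = t + V*t²)
f(J, b) = 16*J (f(J, b) = (-2)⁴*J = 16*J)
1/(f(D(-4, 17), -200) + Y(-209)) = 1/(16*(17*(1 - 4*17)) + 188*(-209)²) = 1/(16*(17*(1 - 68)) + 188*43681) = 1/(16*(17*(-67)) + 8212028) = 1/(16*(-1139) + 8212028) = 1/(-18224 + 8212028) = 1/8193804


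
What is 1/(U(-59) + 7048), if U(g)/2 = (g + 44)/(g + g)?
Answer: 59/415847 ≈ 0.00014188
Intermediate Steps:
U(g) = (44 + g)/g (U(g) = 2*((g + 44)/(g + g)) = 2*((44 + g)/((2*g))) = 2*((44 + g)*(1/(2*g))) = 2*((44 + g)/(2*g)) = (44 + g)/g)
1/(U(-59) + 7048) = 1/((44 - 59)/(-59) + 7048) = 1/(-1/59*(-15) + 7048) = 1/(15/59 + 7048) = 1/(415847/59) = 59/415847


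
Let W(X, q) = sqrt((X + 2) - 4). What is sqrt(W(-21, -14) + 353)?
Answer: sqrt(353 + I*sqrt(23)) ≈ 18.789 + 0.1276*I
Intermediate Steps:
W(X, q) = sqrt(-2 + X) (W(X, q) = sqrt((2 + X) - 4) = sqrt(-2 + X))
sqrt(W(-21, -14) + 353) = sqrt(sqrt(-2 - 21) + 353) = sqrt(sqrt(-23) + 353) = sqrt(I*sqrt(23) + 353) = sqrt(353 + I*sqrt(23))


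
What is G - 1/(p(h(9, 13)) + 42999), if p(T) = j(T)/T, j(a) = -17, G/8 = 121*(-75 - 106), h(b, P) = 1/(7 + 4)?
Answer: -7501004897/42812 ≈ -1.7521e+5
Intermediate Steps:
h(b, P) = 1/11
G = -175208 (G = 8*(121*(-75 - 106)) = 8*(121*(-181)) = 8*(-21901) = -175208)
p(T) = -17/T
G - 1/(p(h(9, 13)) + 42999) = -175208 - 1/(-17/1/11 + 42999) = -175208 - 1/(-17*11 + 42999) = -175208 - 1/(-187 + 42999) = -175208 - 1/42812 = -7501004897/42812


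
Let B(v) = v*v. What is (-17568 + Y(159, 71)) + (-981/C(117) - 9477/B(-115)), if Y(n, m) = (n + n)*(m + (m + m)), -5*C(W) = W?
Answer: 8631873974/171925 ≈ 50207.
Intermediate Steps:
C(W) = -W/5
B(v) = v**2
Y(n, m) = 6*m*n (Y(n, m) = (2*n)*(m + 2*m) = (2*n)*(3*m) = 6*m*n)
(-17568 + Y(159, 71)) + (-981/C(117) - 9477/B(-115)) = (-17568 + 6*71*159) + (-981/((-1/5*117)) - 9477/((-115)**2)) = (-17568 + 67734) + (-981/(-117/5) - 9477/13225) = 50166 + (-981*(-5/117) - 9477*1/13225) = 50166 + (545/13 - 9477/13225) = 50166 + 7084424/171925 = 8631873974/171925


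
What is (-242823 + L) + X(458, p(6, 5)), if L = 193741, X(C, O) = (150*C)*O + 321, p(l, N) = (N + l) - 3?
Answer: 500839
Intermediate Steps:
p(l, N) = -3 + N + l
X(C, O) = 321 + 150*C*O (X(C, O) = 150*C*O + 321 = 321 + 150*C*O)
(-242823 + L) + X(458, p(6, 5)) = (-242823 + 193741) + (321 + 150*458*(-3 + 5 + 6)) = -49082 + (321 + 150*458*8) = -49082 + (321 + 549600) = -49082 + 549921 = 500839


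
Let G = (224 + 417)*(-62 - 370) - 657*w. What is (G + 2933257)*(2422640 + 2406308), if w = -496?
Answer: 14400970817716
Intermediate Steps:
G = 48960 (G = (224 + 417)*(-62 - 370) - 657*(-496) = 641*(-432) + 325872 = -276912 + 325872 = 48960)
(G + 2933257)*(2422640 + 2406308) = (48960 + 2933257)*(2422640 + 2406308) = 2982217*4828948 = 14400970817716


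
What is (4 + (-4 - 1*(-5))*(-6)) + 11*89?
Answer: 977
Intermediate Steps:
(4 + (-4 - 1*(-5))*(-6)) + 11*89 = (4 + (-4 + 5)*(-6)) + 979 = (4 + 1*(-6)) + 979 = (4 - 6) + 979 = -2 + 979 = 977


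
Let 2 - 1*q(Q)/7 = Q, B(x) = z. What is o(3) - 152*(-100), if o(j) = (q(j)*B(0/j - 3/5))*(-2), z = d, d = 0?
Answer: 15200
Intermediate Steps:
z = 0
B(x) = 0
q(Q) = 14 - 7*Q
o(j) = 0 (o(j) = ((14 - 7*j)*0)*(-2) = 0*(-2) = 0)
o(3) - 152*(-100) = 0 - 152*(-100) = 0 + 15200 = 15200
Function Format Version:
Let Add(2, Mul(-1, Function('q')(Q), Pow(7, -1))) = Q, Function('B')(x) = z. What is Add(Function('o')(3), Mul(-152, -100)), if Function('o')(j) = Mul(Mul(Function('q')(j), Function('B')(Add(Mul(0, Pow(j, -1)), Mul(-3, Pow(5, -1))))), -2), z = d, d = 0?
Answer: 15200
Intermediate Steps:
z = 0
Function('B')(x) = 0
Function('q')(Q) = Add(14, Mul(-7, Q))
Function('o')(j) = 0 (Function('o')(j) = Mul(Mul(Add(14, Mul(-7, j)), 0), -2) = Mul(0, -2) = 0)
Add(Function('o')(3), Mul(-152, -100)) = Add(0, Mul(-152, -100)) = Add(0, 15200) = 15200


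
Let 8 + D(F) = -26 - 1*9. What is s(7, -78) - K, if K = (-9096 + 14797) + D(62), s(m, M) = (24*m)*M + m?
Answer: -18755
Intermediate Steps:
s(m, M) = m + 24*M*m (s(m, M) = 24*M*m + m = m + 24*M*m)
D(F) = -43 (D(F) = -8 + (-26 - 1*9) = -8 + (-26 - 9) = -8 - 35 = -43)
K = 5658 (K = (-9096 + 14797) - 43 = 5701 - 43 = 5658)
s(7, -78) - K = 7*(1 + 24*(-78)) - 1*5658 = 7*(1 - 1872) - 5658 = 7*(-1871) - 5658 = -13097 - 5658 = -18755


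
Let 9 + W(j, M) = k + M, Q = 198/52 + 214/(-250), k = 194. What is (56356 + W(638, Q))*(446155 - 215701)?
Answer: 21175017245361/1625 ≈ 1.3031e+10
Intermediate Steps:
Q = 9593/3250 (Q = 198*(1/52) + 214*(-1/250) = 99/26 - 107/125 = 9593/3250 ≈ 2.9517)
W(j, M) = 185 + M (W(j, M) = -9 + (194 + M) = 185 + M)
(56356 + W(638, Q))*(446155 - 215701) = (56356 + (185 + 9593/3250))*(446155 - 215701) = (56356 + 610843/3250)*230454 = (183767843/3250)*230454 = 21175017245361/1625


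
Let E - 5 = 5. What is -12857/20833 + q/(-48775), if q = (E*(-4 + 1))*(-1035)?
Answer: -50958593/40645183 ≈ -1.2537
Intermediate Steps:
E = 10 (E = 5 + 5 = 10)
q = 31050 (q = (10*(-4 + 1))*(-1035) = (10*(-3))*(-1035) = -30*(-1035) = 31050)
-12857/20833 + q/(-48775) = -12857/20833 + 31050/(-48775) = -12857*1/20833 + 31050*(-1/48775) = -12857/20833 - 1242/1951 = -50958593/40645183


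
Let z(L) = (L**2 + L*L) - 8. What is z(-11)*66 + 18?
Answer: 15462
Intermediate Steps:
z(L) = -8 + 2*L**2 (z(L) = (L**2 + L**2) - 8 = 2*L**2 - 8 = -8 + 2*L**2)
z(-11)*66 + 18 = (-8 + 2*(-11)**2)*66 + 18 = (-8 + 2*121)*66 + 18 = (-8 + 242)*66 + 18 = 234*66 + 18 = 15444 + 18 = 15462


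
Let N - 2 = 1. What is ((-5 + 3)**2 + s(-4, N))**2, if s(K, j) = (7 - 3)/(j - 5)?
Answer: 4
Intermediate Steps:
N = 3 (N = 2 + 1 = 3)
s(K, j) = 4/(-5 + j)
((-5 + 3)**2 + s(-4, N))**2 = ((-5 + 3)**2 + 4/(-5 + 3))**2 = ((-2)**2 + 4/(-2))**2 = (4 + 4*(-1/2))**2 = (4 - 2)**2 = 2**2 = 4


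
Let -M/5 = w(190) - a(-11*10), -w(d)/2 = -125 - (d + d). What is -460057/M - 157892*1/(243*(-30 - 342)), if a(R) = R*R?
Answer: -8208050293/1253114550 ≈ -6.5501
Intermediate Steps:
a(R) = R²
w(d) = 250 + 4*d (w(d) = -2*(-125 - (d + d)) = -2*(-125 - 2*d) = 250 + 4*d)
M = 55450 (M = -5*((250 + 4*190) - (-11*10)²) = -5*((250 + 760) - 1*(-110)²) = -5*(1010 - 1*12100) = -5*(1010 - 12100) = -5*(-11090) = 55450)
-460057/M - 157892*1/(243*(-30 - 342)) = -460057/55450 - 157892*1/(243*(-30 - 342)) = -460057*1/55450 - 157892/((-372*243)) = -460057/55450 - 157892/(-90396) = -460057/55450 - 157892*(-1/90396) = -460057/55450 + 39473/22599 = -8208050293/1253114550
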